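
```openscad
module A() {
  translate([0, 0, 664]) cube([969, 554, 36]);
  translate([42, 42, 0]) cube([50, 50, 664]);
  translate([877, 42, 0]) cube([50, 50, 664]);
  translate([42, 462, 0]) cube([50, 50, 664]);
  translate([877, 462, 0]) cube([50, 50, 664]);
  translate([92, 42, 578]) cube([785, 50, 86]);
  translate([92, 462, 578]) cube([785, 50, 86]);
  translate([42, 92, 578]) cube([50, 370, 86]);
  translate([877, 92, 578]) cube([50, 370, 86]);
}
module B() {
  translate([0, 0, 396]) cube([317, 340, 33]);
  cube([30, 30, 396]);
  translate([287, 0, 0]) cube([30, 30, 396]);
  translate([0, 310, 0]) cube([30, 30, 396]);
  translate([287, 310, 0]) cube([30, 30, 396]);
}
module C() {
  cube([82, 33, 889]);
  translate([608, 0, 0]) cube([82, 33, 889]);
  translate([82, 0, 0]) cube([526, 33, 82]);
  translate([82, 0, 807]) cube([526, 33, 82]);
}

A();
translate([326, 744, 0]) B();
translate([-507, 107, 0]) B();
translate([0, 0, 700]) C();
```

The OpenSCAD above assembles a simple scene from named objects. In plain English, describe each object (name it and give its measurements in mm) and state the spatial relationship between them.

A is a table with a 969×554 mm rectangular top, 36 mm thick, top surface at z = 700 mm, supported by four 50×50 mm square legs, each inset 42 mm from the nearest pair of top edges, running from the floor. Four apron rails, 50 mm thick and 86 mm tall, run between adjacent legs with their top edges flush with the underside of the top and their outer faces flush with the legs' outer faces.

B is a four-legged stool. The seat is a 317×340×33 mm slab whose top surface is at z = 429 mm; four square legs, each 30×30 mm in cross-section, run from the floor (z = 0) to the underside of the seat, each flush with a corner of the seat.

C is a picture frame with a 526×725 mm rectangular opening (x by z) and a uniform 82 mm border on every side. Frame depth is 33 mm along y. It is built from two vertical stiles running the full outside height and two horizontal rails spanning the gap between the stiles.

Two stools sit around the table at the +y, −x sides. The picture frame is on top of the table.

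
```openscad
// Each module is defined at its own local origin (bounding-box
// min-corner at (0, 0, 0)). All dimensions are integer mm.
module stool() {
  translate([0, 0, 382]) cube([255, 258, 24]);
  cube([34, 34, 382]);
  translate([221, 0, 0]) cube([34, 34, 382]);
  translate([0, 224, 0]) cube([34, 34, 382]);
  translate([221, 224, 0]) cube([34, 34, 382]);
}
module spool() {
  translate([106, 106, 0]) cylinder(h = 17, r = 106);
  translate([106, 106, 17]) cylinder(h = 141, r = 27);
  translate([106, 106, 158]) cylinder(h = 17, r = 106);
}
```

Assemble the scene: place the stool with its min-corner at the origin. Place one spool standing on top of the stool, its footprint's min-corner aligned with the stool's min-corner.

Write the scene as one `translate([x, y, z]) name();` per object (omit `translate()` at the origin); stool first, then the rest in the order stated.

stool();
translate([0, 0, 406]) spool();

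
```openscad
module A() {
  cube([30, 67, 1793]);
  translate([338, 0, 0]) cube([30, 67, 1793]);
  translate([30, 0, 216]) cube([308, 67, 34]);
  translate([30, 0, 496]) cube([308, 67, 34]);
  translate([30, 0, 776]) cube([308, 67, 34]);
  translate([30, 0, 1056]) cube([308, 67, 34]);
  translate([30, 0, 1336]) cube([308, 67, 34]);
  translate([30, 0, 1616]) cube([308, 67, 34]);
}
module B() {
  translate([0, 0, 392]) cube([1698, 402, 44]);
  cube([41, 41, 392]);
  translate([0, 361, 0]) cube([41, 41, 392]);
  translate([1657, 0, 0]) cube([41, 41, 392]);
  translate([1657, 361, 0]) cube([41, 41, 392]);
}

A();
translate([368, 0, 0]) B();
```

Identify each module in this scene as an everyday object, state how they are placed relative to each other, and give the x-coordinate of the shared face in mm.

The ladder's +x face and the bench's −x face are both at x = 368 mm.

A is a ladder. B is a bench. The bench is against the ladder's +x side, with their −y faces flush. The x-coordinate of the shared face is 368 mm.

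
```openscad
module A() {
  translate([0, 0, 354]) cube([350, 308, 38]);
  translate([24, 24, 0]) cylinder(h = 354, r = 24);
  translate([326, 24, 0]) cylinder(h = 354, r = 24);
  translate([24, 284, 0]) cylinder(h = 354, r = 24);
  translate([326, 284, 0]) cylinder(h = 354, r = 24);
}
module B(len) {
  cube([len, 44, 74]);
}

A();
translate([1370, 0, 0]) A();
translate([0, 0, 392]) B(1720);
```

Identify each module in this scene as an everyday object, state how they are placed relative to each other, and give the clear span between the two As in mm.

Second stool starts at x = 1370; first ends at x = 350; clear span = 1370 − 350 = 1020 mm.

A is a stool. B is a beam. A beam spans the tops of two stools. The clear span between the two stools is 1020 mm.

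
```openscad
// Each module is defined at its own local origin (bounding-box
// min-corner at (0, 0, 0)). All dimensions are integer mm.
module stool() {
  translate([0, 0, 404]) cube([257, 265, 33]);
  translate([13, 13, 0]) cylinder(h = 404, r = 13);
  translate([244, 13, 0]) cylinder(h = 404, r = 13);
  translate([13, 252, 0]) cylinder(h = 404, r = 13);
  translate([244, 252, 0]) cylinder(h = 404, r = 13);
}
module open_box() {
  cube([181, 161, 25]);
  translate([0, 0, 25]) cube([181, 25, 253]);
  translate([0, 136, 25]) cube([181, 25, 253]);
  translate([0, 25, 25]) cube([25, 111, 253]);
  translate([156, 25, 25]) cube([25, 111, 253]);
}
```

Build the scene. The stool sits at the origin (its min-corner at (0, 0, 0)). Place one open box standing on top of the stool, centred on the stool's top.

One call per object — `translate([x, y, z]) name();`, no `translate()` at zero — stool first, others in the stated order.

stool();
translate([38, 52, 437]) open_box();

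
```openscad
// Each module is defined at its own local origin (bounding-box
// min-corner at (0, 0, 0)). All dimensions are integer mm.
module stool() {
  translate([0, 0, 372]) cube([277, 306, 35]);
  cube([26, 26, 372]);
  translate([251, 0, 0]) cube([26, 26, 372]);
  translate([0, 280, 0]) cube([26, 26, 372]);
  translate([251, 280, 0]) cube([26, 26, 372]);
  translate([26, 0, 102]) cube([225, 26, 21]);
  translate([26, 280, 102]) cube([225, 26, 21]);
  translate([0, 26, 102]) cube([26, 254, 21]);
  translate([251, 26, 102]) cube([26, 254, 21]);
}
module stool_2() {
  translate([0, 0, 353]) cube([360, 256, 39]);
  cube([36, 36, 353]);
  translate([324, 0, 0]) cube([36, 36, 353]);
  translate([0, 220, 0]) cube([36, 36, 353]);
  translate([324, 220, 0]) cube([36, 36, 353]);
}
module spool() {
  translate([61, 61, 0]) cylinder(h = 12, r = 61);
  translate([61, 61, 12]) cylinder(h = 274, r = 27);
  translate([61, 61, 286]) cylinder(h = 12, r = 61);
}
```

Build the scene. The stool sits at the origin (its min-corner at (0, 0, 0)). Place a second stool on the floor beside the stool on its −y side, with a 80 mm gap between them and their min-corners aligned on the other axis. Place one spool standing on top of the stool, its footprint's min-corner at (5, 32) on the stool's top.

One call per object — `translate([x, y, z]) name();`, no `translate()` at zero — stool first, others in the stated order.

stool();
translate([0, -336, 0]) stool_2();
translate([5, 32, 407]) spool();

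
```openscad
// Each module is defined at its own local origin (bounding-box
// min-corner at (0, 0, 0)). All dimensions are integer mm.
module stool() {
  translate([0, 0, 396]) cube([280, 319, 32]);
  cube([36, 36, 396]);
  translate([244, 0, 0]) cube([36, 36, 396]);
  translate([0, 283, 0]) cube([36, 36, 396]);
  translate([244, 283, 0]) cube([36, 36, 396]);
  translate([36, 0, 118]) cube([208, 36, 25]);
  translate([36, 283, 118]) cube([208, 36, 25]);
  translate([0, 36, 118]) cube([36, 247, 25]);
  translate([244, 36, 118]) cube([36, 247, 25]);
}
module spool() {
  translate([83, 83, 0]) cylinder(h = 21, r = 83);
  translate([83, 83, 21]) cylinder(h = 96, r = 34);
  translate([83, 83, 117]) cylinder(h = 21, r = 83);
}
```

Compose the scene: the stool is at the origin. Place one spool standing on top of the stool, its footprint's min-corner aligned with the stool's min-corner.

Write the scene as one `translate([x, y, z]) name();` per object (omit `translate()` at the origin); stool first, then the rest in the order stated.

stool();
translate([0, 0, 428]) spool();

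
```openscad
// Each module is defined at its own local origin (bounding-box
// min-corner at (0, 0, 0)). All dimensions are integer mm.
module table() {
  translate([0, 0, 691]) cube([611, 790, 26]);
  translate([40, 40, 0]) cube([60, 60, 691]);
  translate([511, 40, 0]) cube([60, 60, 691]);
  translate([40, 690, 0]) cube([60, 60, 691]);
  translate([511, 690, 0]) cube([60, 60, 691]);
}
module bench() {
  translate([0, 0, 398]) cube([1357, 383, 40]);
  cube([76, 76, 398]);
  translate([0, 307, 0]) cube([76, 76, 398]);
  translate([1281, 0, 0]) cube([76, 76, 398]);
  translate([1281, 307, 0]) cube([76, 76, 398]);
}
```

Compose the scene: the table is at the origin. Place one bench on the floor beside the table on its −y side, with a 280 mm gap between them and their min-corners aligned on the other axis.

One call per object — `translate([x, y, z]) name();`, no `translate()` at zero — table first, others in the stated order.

table();
translate([0, -663, 0]) bench();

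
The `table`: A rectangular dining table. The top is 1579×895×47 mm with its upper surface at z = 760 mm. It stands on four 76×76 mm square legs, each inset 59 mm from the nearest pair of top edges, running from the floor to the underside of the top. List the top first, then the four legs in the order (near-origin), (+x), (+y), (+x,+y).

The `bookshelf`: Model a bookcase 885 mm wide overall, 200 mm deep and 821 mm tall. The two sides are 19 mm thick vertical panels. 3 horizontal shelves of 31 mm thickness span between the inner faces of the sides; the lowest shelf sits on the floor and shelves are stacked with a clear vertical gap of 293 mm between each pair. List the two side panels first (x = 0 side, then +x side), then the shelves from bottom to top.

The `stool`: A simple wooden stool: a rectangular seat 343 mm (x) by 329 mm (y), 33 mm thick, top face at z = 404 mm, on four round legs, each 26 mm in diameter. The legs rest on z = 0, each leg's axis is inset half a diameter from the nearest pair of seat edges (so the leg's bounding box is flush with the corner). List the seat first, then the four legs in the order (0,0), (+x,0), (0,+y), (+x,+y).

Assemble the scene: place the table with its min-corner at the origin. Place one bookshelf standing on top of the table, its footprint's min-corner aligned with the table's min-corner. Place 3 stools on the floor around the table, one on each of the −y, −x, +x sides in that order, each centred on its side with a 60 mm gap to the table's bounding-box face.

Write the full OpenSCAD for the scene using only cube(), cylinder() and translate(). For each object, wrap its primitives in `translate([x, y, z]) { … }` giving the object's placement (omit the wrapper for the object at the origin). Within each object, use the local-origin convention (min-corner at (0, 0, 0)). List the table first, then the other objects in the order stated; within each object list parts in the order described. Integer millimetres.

translate([0, 0, 713]) cube([1579, 895, 47]);
translate([59, 59, 0]) cube([76, 76, 713]);
translate([1444, 59, 0]) cube([76, 76, 713]);
translate([59, 760, 0]) cube([76, 76, 713]);
translate([1444, 760, 0]) cube([76, 76, 713]);
translate([0, 0, 760]) {
  cube([19, 200, 821]);
  translate([866, 0, 0]) cube([19, 200, 821]);
  translate([19, 0, 0]) cube([847, 200, 31]);
  translate([19, 0, 324]) cube([847, 200, 31]);
  translate([19, 0, 648]) cube([847, 200, 31]);
}
translate([618, -389, 0]) {
  translate([0, 0, 371]) cube([343, 329, 33]);
  translate([13, 13, 0]) cylinder(h = 371, r = 13);
  translate([330, 13, 0]) cylinder(h = 371, r = 13);
  translate([13, 316, 0]) cylinder(h = 371, r = 13);
  translate([330, 316, 0]) cylinder(h = 371, r = 13);
}
translate([-403, 283, 0]) {
  translate([0, 0, 371]) cube([343, 329, 33]);
  translate([13, 13, 0]) cylinder(h = 371, r = 13);
  translate([330, 13, 0]) cylinder(h = 371, r = 13);
  translate([13, 316, 0]) cylinder(h = 371, r = 13);
  translate([330, 316, 0]) cylinder(h = 371, r = 13);
}
translate([1639, 283, 0]) {
  translate([0, 0, 371]) cube([343, 329, 33]);
  translate([13, 13, 0]) cylinder(h = 371, r = 13);
  translate([330, 13, 0]) cylinder(h = 371, r = 13);
  translate([13, 316, 0]) cylinder(h = 371, r = 13);
  translate([330, 316, 0]) cylinder(h = 371, r = 13);
}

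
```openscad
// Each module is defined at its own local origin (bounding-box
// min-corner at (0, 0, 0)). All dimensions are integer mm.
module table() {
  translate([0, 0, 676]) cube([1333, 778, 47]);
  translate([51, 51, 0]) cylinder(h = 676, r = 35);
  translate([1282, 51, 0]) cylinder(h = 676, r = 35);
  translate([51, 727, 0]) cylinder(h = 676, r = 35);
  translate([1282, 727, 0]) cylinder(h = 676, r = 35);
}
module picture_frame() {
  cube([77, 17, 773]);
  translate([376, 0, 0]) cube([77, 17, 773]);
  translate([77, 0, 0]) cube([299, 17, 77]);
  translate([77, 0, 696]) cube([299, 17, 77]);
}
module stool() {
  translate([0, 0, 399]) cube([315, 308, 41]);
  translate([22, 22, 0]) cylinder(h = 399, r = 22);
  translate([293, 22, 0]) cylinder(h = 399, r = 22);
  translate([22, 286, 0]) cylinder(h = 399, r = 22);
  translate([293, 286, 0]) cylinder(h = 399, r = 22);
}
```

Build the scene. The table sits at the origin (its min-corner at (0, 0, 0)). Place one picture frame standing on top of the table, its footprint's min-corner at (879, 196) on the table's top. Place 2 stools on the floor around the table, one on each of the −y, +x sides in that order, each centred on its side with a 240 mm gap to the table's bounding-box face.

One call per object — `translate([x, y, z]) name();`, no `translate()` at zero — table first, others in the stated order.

table();
translate([879, 196, 723]) picture_frame();
translate([509, -548, 0]) stool();
translate([1573, 235, 0]) stool();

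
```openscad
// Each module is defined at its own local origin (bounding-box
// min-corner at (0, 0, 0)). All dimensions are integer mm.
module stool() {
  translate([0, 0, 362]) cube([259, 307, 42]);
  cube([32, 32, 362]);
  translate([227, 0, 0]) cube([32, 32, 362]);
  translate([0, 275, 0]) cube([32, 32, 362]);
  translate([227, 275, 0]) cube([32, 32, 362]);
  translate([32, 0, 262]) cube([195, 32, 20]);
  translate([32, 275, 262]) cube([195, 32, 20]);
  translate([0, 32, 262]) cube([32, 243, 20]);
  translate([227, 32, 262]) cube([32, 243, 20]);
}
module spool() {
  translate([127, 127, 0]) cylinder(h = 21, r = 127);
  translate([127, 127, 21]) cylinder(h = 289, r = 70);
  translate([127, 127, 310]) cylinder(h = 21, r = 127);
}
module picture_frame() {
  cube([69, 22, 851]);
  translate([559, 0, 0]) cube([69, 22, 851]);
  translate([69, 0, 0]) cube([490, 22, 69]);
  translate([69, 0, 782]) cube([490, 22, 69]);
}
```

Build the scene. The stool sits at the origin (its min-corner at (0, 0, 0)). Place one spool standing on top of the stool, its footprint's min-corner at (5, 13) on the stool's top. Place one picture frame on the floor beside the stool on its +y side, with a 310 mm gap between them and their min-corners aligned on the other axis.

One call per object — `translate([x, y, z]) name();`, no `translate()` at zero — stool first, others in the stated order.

stool();
translate([5, 13, 404]) spool();
translate([0, 617, 0]) picture_frame();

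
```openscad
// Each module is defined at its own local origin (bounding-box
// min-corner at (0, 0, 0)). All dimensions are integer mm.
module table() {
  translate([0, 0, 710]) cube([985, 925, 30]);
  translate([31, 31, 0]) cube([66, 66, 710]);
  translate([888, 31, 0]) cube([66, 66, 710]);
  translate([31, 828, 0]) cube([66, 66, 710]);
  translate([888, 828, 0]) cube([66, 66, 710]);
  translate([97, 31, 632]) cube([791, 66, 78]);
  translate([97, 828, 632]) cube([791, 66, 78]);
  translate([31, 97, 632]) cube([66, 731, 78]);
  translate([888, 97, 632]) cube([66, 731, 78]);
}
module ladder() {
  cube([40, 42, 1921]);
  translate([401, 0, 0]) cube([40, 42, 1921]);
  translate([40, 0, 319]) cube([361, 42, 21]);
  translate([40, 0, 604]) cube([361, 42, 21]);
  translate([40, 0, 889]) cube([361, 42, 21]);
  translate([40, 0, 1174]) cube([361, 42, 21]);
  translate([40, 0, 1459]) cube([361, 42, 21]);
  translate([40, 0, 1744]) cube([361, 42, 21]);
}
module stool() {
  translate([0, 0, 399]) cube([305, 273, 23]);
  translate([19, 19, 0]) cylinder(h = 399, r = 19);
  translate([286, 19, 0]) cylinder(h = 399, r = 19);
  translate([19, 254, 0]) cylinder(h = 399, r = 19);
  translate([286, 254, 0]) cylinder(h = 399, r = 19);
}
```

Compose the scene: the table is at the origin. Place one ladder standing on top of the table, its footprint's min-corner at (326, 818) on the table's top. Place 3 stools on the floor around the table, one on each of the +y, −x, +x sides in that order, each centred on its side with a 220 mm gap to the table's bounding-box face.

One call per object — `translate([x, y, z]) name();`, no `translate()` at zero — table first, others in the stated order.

table();
translate([326, 818, 740]) ladder();
translate([340, 1145, 0]) stool();
translate([-525, 326, 0]) stool();
translate([1205, 326, 0]) stool();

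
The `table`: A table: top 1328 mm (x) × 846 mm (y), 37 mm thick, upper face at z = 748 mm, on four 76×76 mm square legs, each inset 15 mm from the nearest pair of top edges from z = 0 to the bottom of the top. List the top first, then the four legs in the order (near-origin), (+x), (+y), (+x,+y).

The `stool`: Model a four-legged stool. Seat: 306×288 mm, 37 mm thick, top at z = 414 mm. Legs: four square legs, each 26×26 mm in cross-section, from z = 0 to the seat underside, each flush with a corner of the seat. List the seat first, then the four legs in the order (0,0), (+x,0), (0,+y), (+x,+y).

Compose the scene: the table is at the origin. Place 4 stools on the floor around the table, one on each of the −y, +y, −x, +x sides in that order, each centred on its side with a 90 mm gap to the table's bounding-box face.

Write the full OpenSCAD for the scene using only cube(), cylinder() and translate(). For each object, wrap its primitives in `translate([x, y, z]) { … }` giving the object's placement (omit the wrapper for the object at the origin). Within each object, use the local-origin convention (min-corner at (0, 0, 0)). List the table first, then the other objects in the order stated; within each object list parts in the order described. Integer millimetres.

translate([0, 0, 711]) cube([1328, 846, 37]);
translate([15, 15, 0]) cube([76, 76, 711]);
translate([1237, 15, 0]) cube([76, 76, 711]);
translate([15, 755, 0]) cube([76, 76, 711]);
translate([1237, 755, 0]) cube([76, 76, 711]);
translate([511, -378, 0]) {
  translate([0, 0, 377]) cube([306, 288, 37]);
  cube([26, 26, 377]);
  translate([280, 0, 0]) cube([26, 26, 377]);
  translate([0, 262, 0]) cube([26, 26, 377]);
  translate([280, 262, 0]) cube([26, 26, 377]);
}
translate([511, 936, 0]) {
  translate([0, 0, 377]) cube([306, 288, 37]);
  cube([26, 26, 377]);
  translate([280, 0, 0]) cube([26, 26, 377]);
  translate([0, 262, 0]) cube([26, 26, 377]);
  translate([280, 262, 0]) cube([26, 26, 377]);
}
translate([-396, 279, 0]) {
  translate([0, 0, 377]) cube([306, 288, 37]);
  cube([26, 26, 377]);
  translate([280, 0, 0]) cube([26, 26, 377]);
  translate([0, 262, 0]) cube([26, 26, 377]);
  translate([280, 262, 0]) cube([26, 26, 377]);
}
translate([1418, 279, 0]) {
  translate([0, 0, 377]) cube([306, 288, 37]);
  cube([26, 26, 377]);
  translate([280, 0, 0]) cube([26, 26, 377]);
  translate([0, 262, 0]) cube([26, 26, 377]);
  translate([280, 262, 0]) cube([26, 26, 377]);
}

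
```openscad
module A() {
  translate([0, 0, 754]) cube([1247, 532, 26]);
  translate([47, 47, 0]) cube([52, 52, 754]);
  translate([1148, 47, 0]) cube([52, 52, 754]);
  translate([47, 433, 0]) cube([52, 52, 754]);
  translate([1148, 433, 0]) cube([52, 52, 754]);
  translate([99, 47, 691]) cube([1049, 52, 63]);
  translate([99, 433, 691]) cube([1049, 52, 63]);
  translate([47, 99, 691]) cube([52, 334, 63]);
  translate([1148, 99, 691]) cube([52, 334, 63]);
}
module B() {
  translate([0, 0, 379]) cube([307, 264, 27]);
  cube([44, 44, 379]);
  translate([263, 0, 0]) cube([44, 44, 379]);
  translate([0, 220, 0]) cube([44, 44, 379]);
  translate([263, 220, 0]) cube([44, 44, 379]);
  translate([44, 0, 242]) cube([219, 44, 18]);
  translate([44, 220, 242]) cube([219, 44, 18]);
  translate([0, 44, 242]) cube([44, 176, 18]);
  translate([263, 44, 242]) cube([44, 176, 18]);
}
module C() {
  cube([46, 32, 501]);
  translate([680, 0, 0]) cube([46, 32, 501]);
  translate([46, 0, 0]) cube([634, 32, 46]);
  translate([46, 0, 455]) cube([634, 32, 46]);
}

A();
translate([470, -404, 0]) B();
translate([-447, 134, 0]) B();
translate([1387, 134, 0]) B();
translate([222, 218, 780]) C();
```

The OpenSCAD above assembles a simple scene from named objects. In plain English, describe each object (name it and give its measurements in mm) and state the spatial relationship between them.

A is a rectangular dining table. The top is 1247×532×26 mm with its upper surface at z = 780 mm. It stands on four 52×52 mm square legs, each inset 47 mm from the nearest pair of top edges, running from the floor to the underside of the top. Four apron rails, 52 mm thick and 63 mm tall, run between adjacent legs with their top edges flush with the underside of the top and their outer faces flush with the legs' outer faces.

B is a four-legged stool. The seat is 307×264 mm, 27 mm thick, top at z = 406 mm. It stands on four square legs, each 44×44 mm in cross-section, from z = 0 to the seat underside, each flush with a corner of the seat. Four stretchers, 44 mm wide and 18 mm tall, connect adjacent legs with their undersides at z = 242 mm, each running between the inner faces of the legs it joins and aligned with the legs' outer faces on the other axis.

C is a rectangular picture frame lying in the x–z plane (depth along y). The opening is 634 mm wide (x) by 409 mm tall (z), surrounded by a border 46 mm wide on all four sides. The frame is 32 mm deep and is made of two full-height vertical stiles with two horizontal rails fitted between them.

Three stools sit around the table at the −y, −x, +x sides. The picture frame is on top of the table.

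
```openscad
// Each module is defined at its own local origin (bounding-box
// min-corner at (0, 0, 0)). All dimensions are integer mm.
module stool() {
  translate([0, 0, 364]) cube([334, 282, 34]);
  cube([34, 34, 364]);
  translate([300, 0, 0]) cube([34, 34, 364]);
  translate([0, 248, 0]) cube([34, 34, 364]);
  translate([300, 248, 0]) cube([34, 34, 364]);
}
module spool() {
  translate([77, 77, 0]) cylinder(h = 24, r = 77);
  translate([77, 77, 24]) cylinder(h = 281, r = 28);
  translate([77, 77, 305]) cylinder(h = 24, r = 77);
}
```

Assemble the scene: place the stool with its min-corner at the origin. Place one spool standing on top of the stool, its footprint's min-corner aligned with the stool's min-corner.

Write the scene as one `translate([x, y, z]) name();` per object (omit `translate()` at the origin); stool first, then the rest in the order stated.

stool();
translate([0, 0, 398]) spool();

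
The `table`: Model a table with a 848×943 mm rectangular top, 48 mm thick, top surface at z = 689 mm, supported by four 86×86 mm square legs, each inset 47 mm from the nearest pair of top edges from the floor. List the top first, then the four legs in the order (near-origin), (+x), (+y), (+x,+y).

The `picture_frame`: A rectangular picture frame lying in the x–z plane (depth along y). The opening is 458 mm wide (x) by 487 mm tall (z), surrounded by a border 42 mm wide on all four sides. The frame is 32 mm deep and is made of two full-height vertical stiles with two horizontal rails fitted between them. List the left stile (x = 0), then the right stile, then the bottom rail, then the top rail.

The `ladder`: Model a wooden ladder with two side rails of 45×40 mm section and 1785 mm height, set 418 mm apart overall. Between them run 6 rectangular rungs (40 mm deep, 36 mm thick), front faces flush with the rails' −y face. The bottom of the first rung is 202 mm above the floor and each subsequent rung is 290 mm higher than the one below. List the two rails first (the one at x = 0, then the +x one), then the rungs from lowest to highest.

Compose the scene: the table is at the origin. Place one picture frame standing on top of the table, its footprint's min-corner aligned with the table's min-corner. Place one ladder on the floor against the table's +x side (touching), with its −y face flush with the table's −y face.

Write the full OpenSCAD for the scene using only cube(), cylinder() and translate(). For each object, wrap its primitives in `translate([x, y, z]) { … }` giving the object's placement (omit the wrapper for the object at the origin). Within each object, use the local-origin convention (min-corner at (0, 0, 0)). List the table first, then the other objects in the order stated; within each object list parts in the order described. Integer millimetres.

translate([0, 0, 641]) cube([848, 943, 48]);
translate([47, 47, 0]) cube([86, 86, 641]);
translate([715, 47, 0]) cube([86, 86, 641]);
translate([47, 810, 0]) cube([86, 86, 641]);
translate([715, 810, 0]) cube([86, 86, 641]);
translate([0, 0, 689]) {
  cube([42, 32, 571]);
  translate([500, 0, 0]) cube([42, 32, 571]);
  translate([42, 0, 0]) cube([458, 32, 42]);
  translate([42, 0, 529]) cube([458, 32, 42]);
}
translate([848, 0, 0]) {
  cube([45, 40, 1785]);
  translate([373, 0, 0]) cube([45, 40, 1785]);
  translate([45, 0, 202]) cube([328, 40, 36]);
  translate([45, 0, 492]) cube([328, 40, 36]);
  translate([45, 0, 782]) cube([328, 40, 36]);
  translate([45, 0, 1072]) cube([328, 40, 36]);
  translate([45, 0, 1362]) cube([328, 40, 36]);
  translate([45, 0, 1652]) cube([328, 40, 36]);
}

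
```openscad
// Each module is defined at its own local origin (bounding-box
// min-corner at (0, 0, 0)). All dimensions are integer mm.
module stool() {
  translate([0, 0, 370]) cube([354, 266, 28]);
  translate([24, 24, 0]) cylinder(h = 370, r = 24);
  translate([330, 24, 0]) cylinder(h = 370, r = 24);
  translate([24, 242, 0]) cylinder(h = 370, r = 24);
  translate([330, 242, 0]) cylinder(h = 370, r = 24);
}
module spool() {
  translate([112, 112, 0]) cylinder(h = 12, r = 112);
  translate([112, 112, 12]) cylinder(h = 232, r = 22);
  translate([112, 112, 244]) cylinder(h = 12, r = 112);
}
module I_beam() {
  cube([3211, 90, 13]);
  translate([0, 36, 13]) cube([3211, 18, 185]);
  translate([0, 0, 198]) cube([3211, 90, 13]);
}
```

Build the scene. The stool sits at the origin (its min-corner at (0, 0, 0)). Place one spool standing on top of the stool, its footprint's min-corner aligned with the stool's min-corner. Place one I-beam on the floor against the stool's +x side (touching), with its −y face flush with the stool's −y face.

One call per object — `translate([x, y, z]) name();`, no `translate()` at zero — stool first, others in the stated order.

stool();
translate([0, 0, 398]) spool();
translate([354, 0, 0]) I_beam();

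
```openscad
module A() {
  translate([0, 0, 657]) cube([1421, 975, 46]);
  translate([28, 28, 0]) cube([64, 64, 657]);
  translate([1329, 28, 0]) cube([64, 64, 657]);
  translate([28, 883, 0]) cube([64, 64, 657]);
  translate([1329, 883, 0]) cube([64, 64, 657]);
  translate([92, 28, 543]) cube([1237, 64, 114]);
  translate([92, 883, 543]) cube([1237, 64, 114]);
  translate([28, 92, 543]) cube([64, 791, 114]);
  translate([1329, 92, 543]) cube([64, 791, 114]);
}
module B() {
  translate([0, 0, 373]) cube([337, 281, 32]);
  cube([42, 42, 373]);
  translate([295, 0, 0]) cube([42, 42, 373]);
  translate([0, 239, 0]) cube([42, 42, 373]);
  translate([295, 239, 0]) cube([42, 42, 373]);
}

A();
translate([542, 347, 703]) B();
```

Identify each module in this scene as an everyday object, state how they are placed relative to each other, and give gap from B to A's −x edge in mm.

A is a table. B is a stool. The stool is on top of the table, centred. The gap from the stool to the table's −x edge is 542 mm.

The stool's min-x is at 542; the table's min-x is 0; gap = 542 mm.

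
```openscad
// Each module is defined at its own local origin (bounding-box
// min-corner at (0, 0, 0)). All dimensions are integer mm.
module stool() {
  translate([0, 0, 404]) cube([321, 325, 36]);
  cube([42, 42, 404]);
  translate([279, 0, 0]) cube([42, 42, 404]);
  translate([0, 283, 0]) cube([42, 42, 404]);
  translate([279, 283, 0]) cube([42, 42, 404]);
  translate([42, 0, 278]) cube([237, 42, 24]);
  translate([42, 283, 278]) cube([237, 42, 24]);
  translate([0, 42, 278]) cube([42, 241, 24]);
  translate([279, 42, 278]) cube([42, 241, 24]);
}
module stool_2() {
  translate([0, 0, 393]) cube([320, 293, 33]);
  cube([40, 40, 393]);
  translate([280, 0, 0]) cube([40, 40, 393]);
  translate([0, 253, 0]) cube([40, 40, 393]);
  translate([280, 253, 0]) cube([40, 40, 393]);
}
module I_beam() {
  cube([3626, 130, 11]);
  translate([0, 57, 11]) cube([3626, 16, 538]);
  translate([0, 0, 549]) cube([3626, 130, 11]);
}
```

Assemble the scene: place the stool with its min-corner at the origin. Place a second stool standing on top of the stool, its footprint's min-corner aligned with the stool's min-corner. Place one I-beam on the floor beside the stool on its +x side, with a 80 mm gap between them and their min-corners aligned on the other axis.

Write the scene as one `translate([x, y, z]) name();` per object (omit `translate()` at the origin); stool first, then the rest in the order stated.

stool();
translate([0, 0, 440]) stool_2();
translate([401, 0, 0]) I_beam();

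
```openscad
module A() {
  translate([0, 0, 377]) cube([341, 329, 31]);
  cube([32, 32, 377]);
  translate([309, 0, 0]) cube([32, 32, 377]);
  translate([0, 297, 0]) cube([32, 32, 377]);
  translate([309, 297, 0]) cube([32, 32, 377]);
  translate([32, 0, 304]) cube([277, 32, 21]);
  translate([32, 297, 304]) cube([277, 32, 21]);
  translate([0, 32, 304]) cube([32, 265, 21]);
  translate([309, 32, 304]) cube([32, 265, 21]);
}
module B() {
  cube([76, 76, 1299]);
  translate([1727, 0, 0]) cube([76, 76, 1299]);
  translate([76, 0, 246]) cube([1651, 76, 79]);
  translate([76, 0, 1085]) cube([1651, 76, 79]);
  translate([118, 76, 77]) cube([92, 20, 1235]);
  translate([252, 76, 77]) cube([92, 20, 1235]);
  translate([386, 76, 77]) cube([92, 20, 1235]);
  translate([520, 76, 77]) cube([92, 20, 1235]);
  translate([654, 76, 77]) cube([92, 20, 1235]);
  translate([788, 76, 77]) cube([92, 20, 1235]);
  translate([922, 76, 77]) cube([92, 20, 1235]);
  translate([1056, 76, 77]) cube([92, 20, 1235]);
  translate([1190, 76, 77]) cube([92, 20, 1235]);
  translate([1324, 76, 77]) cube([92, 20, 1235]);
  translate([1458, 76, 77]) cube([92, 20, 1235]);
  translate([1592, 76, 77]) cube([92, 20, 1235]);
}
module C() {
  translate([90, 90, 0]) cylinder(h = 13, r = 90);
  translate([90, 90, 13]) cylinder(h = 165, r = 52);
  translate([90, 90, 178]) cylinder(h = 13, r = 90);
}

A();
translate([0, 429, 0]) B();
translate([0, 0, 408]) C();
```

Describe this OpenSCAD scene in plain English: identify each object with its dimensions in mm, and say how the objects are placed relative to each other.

A is a four-legged stool. The seat is 341×329 mm, 31 mm thick, top at z = 408 mm. It stands on four square legs, each 32×32 mm in cross-section, from z = 0 to the seat underside, each flush with a corner of the seat. Four stretchers, 32 mm wide and 21 mm tall, connect adjacent legs with their undersides at z = 304 mm, each running between the inner faces of the legs it joins and aligned with the legs' outer faces on the other axis.

B is a fence section. Two 76×76 mm posts, 1299 mm tall, stand on the floor with a clear span of 1651 mm between their inner faces. Two horizontal rails of 76×79 mm section span the gap between the posts with their undersides at z = 246 mm and z = 1085 mm, flush with the posts' −y face. 12 pickets, each 92 mm wide, 20 mm thick and 1235 mm tall, are fixed to the +y face of the rails with their bottoms at z = 77 mm, evenly spaced across the span with equal gaps (rounded down to the nearest mm) at the −x end and between each pair — any rounding remainder accumulates at the +x end.

C is a spool: two coaxial disc flanges of radius 90 mm and thickness 13 mm, joined by a core cylinder of radius 52 mm and height 165 mm. The lower flange rests on z = 0 and the three cylinders share a vertical axis.

The fence section is on the floor beside the stool on its +y side. The spool is on top of the stool.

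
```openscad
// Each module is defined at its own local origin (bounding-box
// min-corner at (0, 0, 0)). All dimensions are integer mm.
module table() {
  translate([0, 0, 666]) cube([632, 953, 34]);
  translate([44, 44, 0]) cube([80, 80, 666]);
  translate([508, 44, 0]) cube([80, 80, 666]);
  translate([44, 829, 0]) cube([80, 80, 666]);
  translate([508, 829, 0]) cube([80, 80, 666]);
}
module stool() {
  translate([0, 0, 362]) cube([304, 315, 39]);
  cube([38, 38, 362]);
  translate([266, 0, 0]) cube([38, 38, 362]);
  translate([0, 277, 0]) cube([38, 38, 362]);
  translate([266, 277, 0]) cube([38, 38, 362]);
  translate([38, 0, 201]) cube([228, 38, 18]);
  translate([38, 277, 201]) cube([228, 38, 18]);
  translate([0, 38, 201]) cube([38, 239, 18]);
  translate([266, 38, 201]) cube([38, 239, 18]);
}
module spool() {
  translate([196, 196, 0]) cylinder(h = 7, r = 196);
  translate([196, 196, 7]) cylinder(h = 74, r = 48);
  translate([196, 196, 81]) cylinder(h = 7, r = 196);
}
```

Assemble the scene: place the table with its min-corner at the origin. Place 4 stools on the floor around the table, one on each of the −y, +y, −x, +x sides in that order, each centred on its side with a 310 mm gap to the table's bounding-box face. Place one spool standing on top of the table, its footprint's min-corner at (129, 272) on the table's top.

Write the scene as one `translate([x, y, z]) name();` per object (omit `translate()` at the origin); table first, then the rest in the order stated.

table();
translate([164, -625, 0]) stool();
translate([164, 1263, 0]) stool();
translate([-614, 319, 0]) stool();
translate([942, 319, 0]) stool();
translate([129, 272, 700]) spool();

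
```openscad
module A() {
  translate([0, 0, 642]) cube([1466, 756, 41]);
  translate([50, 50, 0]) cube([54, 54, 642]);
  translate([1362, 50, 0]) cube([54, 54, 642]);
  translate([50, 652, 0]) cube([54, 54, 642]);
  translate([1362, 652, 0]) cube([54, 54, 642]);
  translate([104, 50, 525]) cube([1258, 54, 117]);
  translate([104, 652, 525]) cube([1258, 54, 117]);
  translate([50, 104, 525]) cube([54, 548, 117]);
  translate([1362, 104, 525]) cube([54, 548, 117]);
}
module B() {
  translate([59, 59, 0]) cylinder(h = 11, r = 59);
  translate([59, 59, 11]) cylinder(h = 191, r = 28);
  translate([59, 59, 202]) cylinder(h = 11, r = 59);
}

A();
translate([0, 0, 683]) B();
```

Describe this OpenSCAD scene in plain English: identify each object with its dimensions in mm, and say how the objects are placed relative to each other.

A is a table: top 1466 mm (x) × 756 mm (y), 41 mm thick, upper face at z = 683 mm, on four 54×54 mm square legs, each inset 50 mm from the nearest pair of top edges, running from z = 0 to the bottom of the top. Four apron rails, 54 mm thick and 117 mm tall, run between adjacent legs with their top edges flush with the underside of the top and their outer faces flush with the legs' outer faces.

B is a spool: two coaxial disc flanges of radius 59 mm and thickness 11 mm, joined by a core cylinder of radius 28 mm and height 191 mm. The lower flange rests on z = 0 and the three cylinders share a vertical axis.

The spool is on top of the table.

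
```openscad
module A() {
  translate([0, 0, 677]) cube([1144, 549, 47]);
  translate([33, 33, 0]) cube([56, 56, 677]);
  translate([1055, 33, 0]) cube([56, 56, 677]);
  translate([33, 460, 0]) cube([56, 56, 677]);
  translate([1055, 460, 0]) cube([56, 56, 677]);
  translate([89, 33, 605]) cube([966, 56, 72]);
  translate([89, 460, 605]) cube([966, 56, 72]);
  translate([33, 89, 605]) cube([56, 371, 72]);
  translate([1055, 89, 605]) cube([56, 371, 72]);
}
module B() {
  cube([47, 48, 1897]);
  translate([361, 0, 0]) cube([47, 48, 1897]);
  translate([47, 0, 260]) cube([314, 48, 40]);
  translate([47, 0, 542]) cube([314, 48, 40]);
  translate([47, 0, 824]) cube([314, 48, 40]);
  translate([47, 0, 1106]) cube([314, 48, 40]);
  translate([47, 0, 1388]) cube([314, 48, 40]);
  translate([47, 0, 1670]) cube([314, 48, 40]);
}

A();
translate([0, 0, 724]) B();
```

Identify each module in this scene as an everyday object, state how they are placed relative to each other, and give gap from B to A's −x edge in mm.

The ladder's min-x is at 0; the table's min-x is 0; gap = 0 mm.

A is a table. B is a ladder. The ladder is on top of the table. The gap from the ladder to the table's −x edge is 0 mm.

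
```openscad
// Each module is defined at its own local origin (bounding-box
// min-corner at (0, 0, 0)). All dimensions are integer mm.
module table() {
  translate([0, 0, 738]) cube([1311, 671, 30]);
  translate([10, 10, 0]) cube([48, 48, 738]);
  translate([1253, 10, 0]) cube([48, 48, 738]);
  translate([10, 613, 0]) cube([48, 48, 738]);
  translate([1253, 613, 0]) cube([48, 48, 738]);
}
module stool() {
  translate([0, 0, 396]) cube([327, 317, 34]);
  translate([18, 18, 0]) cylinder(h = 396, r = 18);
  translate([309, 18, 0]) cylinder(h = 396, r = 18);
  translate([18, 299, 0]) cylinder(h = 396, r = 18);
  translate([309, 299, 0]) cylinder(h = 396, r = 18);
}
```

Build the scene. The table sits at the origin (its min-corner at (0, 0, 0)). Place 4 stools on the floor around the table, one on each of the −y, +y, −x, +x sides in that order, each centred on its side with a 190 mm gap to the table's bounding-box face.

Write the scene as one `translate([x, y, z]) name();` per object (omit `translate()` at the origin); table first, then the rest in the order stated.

table();
translate([492, -507, 0]) stool();
translate([492, 861, 0]) stool();
translate([-517, 177, 0]) stool();
translate([1501, 177, 0]) stool();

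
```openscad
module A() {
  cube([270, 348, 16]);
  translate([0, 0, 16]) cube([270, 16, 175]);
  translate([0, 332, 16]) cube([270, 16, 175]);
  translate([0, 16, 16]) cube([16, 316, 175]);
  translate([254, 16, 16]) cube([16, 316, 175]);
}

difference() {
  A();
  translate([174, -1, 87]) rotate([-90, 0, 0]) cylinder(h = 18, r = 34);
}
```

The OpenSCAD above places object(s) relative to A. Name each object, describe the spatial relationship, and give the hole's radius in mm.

The subtracted cylinder has r = 34 mm.

A is an open box. The open box has a circular hole through its front wall. The hole's radius is 34 mm.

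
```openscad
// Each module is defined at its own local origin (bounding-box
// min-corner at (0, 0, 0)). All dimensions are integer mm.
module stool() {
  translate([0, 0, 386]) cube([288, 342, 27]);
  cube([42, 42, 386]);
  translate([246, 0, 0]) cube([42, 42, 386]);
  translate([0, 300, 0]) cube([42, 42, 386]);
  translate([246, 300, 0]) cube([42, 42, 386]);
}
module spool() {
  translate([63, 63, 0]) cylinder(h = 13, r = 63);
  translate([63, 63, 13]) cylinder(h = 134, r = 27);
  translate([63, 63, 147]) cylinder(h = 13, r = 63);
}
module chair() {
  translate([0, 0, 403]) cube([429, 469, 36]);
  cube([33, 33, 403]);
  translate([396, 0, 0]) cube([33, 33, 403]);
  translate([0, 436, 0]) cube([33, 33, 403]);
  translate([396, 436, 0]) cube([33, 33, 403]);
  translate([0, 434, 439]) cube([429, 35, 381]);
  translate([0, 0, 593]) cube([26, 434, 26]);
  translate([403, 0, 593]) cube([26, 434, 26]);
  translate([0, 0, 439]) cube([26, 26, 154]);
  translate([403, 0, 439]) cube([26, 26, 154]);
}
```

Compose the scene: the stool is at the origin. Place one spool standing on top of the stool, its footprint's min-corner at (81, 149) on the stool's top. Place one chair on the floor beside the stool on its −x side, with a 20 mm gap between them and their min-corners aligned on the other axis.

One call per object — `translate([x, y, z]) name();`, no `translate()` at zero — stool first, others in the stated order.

stool();
translate([81, 149, 413]) spool();
translate([-449, 0, 0]) chair();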